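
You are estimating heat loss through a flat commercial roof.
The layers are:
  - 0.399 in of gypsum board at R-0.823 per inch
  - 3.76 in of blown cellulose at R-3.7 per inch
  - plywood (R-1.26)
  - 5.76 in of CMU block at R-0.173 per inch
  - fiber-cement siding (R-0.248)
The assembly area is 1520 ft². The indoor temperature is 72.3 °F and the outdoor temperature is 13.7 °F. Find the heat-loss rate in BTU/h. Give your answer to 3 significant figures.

5320 BTU/h

0.399 × 0.823 = 0.3284
3.76 × 3.7 = 13.91
5.76 × 0.173 = 0.9965
R_total = 0.3284 + 13.91 + 1.26 + 0.9965 + 0.248 = 16.74 ft²·°F·h/BTU
Q = A·ΔT/R = 1520 × (72.3 − 13.7) / 16.74 = 5319 BTU/h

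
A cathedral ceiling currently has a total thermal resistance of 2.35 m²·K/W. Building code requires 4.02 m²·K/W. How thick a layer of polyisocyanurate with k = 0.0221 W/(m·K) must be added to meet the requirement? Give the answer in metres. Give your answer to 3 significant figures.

0.0369 m

ΔR = 4.02 − 2.35 = 1.67 m²·K/W
L = ΔR × k = 1.67 × 0.0221 = 0.03691 m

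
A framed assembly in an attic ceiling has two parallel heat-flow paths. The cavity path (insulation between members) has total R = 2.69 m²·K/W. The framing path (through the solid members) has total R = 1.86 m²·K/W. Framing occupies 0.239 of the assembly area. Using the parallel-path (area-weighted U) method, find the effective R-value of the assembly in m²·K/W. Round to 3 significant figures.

2.43 m²·K/W

U_eff = 0.761/2.69 + 0.239/1.86 = 0.2829 + 0.1285 = 0.4114
R_eff = 1/U_eff = 2.431 m²·K/W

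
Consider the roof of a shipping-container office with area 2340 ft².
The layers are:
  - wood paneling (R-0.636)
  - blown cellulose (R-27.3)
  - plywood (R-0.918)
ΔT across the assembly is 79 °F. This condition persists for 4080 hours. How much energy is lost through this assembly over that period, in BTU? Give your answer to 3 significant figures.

R_total = 0.636 + 27.3 + 0.918 = 28.85 ft²·°F·h/BTU
Q = 2340 × 79 / 28.85 = 6407 BTU/h
E = 6407 × 4080 = 26140000 BTU

26100000 BTU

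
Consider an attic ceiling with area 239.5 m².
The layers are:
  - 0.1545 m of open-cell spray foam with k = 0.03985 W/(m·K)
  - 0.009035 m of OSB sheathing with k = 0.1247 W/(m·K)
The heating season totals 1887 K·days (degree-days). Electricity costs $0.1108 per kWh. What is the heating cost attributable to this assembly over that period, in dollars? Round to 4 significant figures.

0.1545/0.03985 = 3.877
0.009035/0.1247 = 0.072454
R_total = 3.877 + 0.072454 = 3.9495 m²·K/W
E = A × HDD × 24 / R / 1000 = 239.5 × 1887 × 24 / 3.9495 / 1000 = 2746.3 kWh
Cost = 2746.3 × 0.1108 = $304.29

304.3 dollars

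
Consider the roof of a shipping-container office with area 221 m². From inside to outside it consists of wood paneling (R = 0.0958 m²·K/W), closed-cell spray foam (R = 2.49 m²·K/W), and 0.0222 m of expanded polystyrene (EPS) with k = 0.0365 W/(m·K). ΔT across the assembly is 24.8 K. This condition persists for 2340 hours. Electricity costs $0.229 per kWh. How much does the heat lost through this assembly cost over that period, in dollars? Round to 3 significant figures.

920 dollars

0.0222/0.0365 = 0.6082
R_total = 0.0958 + 2.49 + 0.6082 = 3.194 m²·K/W
Q = 221 × 24.8 / 3.194 = 1716 W
E = 1716 W × 2340 h / 1000 = 4015 kWh
Cost = 4015 × 0.229 = $919.5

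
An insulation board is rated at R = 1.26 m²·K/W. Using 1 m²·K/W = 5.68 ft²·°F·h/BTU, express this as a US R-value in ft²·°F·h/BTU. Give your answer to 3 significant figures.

R_US = 1.26 × 5.68 = 7.157

7.16 ft²·°F·h/BTU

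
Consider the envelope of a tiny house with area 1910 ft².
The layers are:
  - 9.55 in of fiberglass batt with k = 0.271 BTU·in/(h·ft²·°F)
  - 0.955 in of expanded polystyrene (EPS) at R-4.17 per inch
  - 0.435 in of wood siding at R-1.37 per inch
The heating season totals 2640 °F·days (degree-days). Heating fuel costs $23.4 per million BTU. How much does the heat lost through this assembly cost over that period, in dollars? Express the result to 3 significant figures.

9.55/0.271 = 35.24
0.955 × 4.17 = 3.982
0.435 × 1.37 = 0.596
R_total = 35.24 + 3.982 + 0.596 = 39.82 ft²·°F·h/BTU
E = A × HDD × 24 / R = 1910 × 2640 × 24 / 39.82 = 3039000 BTU
Cost = 3039000/10⁶ × 23.4 = $71.12

71.1 dollars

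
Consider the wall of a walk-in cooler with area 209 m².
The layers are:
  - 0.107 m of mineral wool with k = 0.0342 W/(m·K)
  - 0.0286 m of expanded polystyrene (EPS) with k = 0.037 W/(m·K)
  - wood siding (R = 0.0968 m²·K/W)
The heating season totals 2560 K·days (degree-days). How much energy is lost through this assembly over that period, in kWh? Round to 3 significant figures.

3210 kWh

0.107/0.0342 = 3.129
0.0286/0.037 = 0.773
R_total = 3.129 + 0.773 + 0.0968 = 3.998 m²·K/W
E = A × HDD × 24 / R / 1000 = 209 × 2560 × 24 / 3.998 / 1000 = 3212 kWh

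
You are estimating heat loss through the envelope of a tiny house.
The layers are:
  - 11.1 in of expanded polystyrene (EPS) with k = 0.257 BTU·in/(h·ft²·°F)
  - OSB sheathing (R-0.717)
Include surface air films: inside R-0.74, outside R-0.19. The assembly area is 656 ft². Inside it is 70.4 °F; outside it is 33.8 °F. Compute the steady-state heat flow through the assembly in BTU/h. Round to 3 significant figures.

11.1/0.257 = 43.19
R_total = 0.74 + 43.19 + 0.717 + 0.19 = 44.84 ft²·°F·h/BTU
Q = A·ΔT/R = 656 × (70.4 − 33.8) / 44.84 = 535.5 BTU/h

535 BTU/h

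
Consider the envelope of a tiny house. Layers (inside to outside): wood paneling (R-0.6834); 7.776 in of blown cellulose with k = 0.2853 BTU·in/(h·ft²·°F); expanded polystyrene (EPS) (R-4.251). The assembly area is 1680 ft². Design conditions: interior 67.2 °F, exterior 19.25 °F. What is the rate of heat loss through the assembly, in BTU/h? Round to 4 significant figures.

2503 BTU/h

7.776/0.2853 = 27.256
R_total = 0.6834 + 27.256 + 4.251 = 32.19 ft²·°F·h/BTU
Q = A·ΔT/R = 1680 × (67.2 − 19.25) / 32.19 = 2502.5 BTU/h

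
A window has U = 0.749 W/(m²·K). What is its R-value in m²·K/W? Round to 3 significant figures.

1.34 m²·K/W

R = 1/U = 1/0.749 = 1.335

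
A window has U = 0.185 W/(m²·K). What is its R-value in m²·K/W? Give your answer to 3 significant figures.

5.41 m²·K/W

R = 1/U = 1/0.185 = 5.405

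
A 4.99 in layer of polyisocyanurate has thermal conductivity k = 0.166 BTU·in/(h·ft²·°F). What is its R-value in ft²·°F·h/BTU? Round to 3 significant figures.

30.1 ft²·°F·h/BTU

R = L/k = 4.99/0.166 = 30.06 ft²·°F·h/BTU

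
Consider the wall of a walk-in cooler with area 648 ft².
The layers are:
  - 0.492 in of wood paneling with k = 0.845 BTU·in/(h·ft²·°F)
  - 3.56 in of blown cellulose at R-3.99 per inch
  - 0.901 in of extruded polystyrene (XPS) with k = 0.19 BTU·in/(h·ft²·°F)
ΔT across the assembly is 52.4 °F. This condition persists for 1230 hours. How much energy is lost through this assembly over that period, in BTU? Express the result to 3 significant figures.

2140000 BTU

0.492/0.845 = 0.5822
3.56 × 3.99 = 14.2
0.901/0.19 = 4.742
R_total = 0.5822 + 14.2 + 4.742 = 19.53 ft²·°F·h/BTU
Q = 648 × 52.4 / 19.53 = 1739 BTU/h
E = 1739 × 1230 = 2139000 BTU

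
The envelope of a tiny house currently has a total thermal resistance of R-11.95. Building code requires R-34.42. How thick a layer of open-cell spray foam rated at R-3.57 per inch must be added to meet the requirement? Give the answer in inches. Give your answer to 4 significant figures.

ΔR = 34.42 − 11.95 = 22.47 ft²·°F·h/BTU
L = ΔR / (R/in) = 22.47/3.57 = 6.2941 in

6.294 in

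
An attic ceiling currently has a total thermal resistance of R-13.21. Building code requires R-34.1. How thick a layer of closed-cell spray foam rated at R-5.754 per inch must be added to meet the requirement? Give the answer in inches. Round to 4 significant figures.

3.631 in

ΔR = 34.1 − 13.21 = 20.89 ft²·°F·h/BTU
L = ΔR / (R/in) = 20.89/5.754 = 3.6305 in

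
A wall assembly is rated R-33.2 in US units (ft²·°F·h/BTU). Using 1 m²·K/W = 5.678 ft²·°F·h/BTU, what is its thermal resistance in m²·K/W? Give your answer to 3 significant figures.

R_SI = 33.2/5.678 = 5.847

5.85 m²·K/W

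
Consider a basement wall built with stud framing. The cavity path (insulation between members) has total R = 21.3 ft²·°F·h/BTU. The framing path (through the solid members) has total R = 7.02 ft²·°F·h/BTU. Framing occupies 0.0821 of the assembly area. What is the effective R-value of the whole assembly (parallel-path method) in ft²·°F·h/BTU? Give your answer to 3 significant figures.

U_eff = 0.9179/21.3 + 0.0821/7.02 = 0.04309 + 0.0117 = 0.05479
R_eff = 1/U_eff = 18.25 ft²·°F·h/BTU

18.3 ft²·°F·h/BTU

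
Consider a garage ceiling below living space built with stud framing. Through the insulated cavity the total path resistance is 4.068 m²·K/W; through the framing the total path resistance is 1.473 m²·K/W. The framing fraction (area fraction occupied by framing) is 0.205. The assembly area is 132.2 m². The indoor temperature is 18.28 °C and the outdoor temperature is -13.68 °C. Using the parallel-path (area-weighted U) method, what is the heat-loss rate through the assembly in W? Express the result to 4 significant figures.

U_eff = 0.795/4.068 + 0.205/1.473 = 0.19543 + 0.13917 = 0.3346
R_eff = 1/U_eff = 2.9886 m²·K/W
Q = 132.2 × (18.28 − (-13.68)) / 2.9886 = 1413.7 W

1414 W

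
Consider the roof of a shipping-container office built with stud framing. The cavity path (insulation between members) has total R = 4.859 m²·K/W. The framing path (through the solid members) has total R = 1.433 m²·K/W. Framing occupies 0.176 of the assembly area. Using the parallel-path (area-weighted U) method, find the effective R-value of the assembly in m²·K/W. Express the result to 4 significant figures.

U_eff = 0.824/4.859 + 0.176/1.433 = 0.16958 + 0.12282 = 0.2924
R_eff = 1/U_eff = 3.42 m²·K/W

3.420 m²·K/W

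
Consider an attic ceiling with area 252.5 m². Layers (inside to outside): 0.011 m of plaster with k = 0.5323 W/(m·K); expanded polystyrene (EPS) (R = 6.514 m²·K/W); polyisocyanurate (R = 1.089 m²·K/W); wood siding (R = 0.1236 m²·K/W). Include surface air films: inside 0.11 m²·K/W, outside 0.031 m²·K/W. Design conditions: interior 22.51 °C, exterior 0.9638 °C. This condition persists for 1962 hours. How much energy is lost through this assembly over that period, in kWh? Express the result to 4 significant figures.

1353 kWh

0.011/0.5323 = 0.020665
R_total = 0.11 + 0.020665 + 6.514 + 1.089 + 0.1236 + 0.031 = 7.8883 m²·K/W
Q = 252.5 × (22.51 − 0.9638) / 7.8883 = 689.68 W
E = 689.68 W × 1962 h / 1000 = 1353.2 kWh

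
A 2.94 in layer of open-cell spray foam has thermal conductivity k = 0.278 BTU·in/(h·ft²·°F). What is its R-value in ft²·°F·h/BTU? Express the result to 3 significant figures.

R = L/k = 2.94/0.278 = 10.58 ft²·°F·h/BTU

10.6 ft²·°F·h/BTU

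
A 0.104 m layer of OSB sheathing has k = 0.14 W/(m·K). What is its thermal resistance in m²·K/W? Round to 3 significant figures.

R = L/k = 0.104/0.14 = 0.7429 m²·K/W

0.743 m²·K/W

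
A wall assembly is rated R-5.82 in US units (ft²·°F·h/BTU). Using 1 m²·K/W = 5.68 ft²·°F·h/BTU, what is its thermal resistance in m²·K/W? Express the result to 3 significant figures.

1.02 m²·K/W

R_SI = 5.82/5.68 = 1.025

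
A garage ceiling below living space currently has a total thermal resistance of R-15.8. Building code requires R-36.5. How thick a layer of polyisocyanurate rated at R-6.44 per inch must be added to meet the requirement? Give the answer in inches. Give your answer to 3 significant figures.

ΔR = 36.5 − 15.8 = 20.7 ft²·°F·h/BTU
L = ΔR / (R/in) = 20.7/6.44 = 3.214 in

3.21 in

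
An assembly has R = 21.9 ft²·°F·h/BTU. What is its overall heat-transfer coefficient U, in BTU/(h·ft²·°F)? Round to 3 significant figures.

U = 1/R = 1/21.9 = 0.04566

0.0457 BTU/(h·ft²·°F)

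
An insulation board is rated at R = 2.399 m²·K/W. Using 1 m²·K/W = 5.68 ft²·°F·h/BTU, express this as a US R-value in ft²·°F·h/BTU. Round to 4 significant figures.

13.63 ft²·°F·h/BTU

R_US = 2.399 × 5.68 = 13.626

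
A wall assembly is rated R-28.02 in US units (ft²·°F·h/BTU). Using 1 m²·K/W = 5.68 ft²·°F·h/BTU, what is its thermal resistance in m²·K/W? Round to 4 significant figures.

R_SI = 28.02/5.68 = 4.9331

4.933 m²·K/W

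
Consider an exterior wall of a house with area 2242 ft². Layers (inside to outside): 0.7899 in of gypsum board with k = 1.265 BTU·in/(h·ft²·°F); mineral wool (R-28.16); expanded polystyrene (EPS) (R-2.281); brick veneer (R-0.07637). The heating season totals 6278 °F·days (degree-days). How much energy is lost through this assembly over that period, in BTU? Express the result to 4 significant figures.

10850000 BTU

0.7899/1.265 = 0.62443
R_total = 0.62443 + 28.16 + 2.281 + 0.07637 = 31.142 ft²·°F·h/BTU
E = A × HDD × 24 / R = 2242 × 6278 × 24 / 31.142 = 10847000 BTU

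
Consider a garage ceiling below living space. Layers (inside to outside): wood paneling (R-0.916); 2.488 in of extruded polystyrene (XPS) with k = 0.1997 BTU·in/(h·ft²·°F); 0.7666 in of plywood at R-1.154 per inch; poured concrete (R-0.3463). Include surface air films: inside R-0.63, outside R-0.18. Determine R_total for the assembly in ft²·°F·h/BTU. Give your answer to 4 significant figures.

15.42 ft²·°F·h/BTU

2.488/0.1997 = 12.459
0.7666 × 1.154 = 0.88466
R_total = 0.63 + 0.916 + 12.459 + 0.88466 + 0.3463 + 0.18 = 15.416 ft²·°F·h/BTU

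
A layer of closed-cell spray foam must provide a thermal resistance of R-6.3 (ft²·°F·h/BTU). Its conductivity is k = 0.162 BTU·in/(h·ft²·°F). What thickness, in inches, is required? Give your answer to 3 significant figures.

1.02 in

L = R × k = 6.3 × 0.162 = 1.021 in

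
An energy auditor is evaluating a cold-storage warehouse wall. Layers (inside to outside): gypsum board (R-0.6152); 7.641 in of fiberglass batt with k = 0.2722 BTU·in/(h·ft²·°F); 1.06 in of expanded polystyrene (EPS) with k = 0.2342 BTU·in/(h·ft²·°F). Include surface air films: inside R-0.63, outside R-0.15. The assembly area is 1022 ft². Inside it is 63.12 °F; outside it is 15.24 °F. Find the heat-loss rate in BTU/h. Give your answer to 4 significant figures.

1440 BTU/h

7.641/0.2722 = 28.071
1.06/0.2342 = 4.526
R_total = 0.63 + 0.6152 + 28.071 + 4.526 + 0.15 = 33.993 ft²·°F·h/BTU
Q = A·ΔT/R = 1022 × (63.12 − 15.24) / 33.993 = 1439.5 BTU/h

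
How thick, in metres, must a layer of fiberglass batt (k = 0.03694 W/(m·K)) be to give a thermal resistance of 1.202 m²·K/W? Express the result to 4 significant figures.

0.04440 m

L = R·k = 1.202 × 0.03694 = 0.044402 m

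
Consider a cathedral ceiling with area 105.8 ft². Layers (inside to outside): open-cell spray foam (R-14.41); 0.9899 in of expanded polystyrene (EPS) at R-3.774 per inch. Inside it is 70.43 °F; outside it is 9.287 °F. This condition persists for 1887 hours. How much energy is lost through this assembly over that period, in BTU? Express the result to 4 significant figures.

0.9899 × 3.774 = 3.7359
R_total = 14.41 + 3.7359 = 18.146 ft²·°F·h/BTU
Q = 105.8 × (70.43 − 9.287) / 18.146 = 356.5 BTU/h
E = 356.5 × 1887 = 672710 BTU

672700 BTU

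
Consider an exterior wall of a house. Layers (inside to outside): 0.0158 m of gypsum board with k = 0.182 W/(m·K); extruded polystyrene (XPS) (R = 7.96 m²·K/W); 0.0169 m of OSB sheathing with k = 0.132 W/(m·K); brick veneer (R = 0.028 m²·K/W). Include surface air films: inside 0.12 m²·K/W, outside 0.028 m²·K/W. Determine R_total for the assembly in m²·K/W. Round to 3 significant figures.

8.35 m²·K/W

0.0158/0.182 = 0.08681
0.0169/0.132 = 0.128
R_total = 0.12 + 0.08681 + 7.96 + 0.128 + 0.028 + 0.028 = 8.351 m²·K/W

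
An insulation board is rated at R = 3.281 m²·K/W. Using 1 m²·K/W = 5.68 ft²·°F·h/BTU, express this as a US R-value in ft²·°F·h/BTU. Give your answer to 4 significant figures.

18.64 ft²·°F·h/BTU

R_US = 3.281 × 5.68 = 18.636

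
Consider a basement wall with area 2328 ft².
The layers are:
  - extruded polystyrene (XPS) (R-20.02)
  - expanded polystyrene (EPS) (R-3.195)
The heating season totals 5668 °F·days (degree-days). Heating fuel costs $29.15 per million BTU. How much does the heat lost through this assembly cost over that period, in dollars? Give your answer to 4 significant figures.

397.6 dollars

R_total = 20.02 + 3.195 = 23.215 ft²·°F·h/BTU
E = A × HDD × 24 / R = 2328 × 5668 × 24 / 23.215 = 13641000 BTU
Cost = 13641000/10⁶ × 29.15 = $397.64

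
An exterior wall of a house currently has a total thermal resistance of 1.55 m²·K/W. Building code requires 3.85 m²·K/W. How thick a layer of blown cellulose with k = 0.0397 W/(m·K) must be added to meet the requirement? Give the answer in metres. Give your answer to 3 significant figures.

ΔR = 3.85 − 1.55 = 2.3 m²·K/W
L = ΔR × k = 2.3 × 0.0397 = 0.09131 m

0.0913 m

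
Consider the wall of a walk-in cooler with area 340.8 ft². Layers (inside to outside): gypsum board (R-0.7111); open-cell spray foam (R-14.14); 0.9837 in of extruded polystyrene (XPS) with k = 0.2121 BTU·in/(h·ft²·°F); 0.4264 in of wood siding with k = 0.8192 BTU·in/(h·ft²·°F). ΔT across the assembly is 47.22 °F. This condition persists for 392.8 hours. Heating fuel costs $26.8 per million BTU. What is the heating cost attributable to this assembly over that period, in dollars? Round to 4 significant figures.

0.9837/0.2121 = 4.6379
0.4264/0.8192 = 0.52051
R_total = 0.7111 + 14.14 + 4.6379 + 0.52051 = 20.01 ft²·°F·h/BTU
Q = 340.8 × 47.22 / 20.01 = 804.25 BTU/h
E = 804.25 × 392.8 = 315910 BTU
Cost = 315910/10⁶ × 26.8 = $8.4663

8.466 dollars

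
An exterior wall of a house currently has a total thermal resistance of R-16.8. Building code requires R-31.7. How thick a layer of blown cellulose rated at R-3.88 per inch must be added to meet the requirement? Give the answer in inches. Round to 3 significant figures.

ΔR = 31.7 − 16.8 = 14.9 ft²·°F·h/BTU
L = ΔR / (R/in) = 14.9/3.88 = 3.84 in

3.84 in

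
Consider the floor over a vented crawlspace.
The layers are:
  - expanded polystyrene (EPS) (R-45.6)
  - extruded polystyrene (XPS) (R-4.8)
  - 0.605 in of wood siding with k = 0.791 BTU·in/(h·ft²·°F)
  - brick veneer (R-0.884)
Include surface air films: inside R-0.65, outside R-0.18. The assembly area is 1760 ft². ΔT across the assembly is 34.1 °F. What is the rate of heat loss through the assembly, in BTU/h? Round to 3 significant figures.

1130 BTU/h

0.605/0.791 = 0.7649
R_total = 0.65 + 45.6 + 4.8 + 0.7649 + 0.884 + 0.18 = 52.88 ft²·°F·h/BTU
Q = A·ΔT/R = 1760 × 34.1 / 52.88 = 1135 BTU/h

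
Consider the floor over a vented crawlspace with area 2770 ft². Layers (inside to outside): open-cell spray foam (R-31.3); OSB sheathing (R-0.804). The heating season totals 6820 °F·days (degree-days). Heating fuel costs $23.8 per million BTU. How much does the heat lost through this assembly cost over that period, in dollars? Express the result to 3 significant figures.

336 dollars

R_total = 31.3 + 0.804 = 32.1 ft²·°F·h/BTU
E = A × HDD × 24 / R = 2770 × 6820 × 24 / 32.1 = 14120000 BTU
Cost = 14120000/10⁶ × 23.8 = $336.1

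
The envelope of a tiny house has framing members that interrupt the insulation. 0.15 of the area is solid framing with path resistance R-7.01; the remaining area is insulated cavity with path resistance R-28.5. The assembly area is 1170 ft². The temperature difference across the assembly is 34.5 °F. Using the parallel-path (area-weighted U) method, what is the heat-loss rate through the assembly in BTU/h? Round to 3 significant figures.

2070 BTU/h

U_eff = 0.85/28.5 + 0.15/7.01 = 0.02982 + 0.0214 = 0.05122
R_eff = 1/U_eff = 19.52 ft²·°F·h/BTU
Q = 1170 × 34.5 / 19.52 = 2068 BTU/h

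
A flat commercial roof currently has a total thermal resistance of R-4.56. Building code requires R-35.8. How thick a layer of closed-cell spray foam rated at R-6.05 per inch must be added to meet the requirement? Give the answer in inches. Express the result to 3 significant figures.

5.16 in

ΔR = 35.8 − 4.56 = 31.24 ft²·°F·h/BTU
L = ΔR / (R/in) = 31.24/6.05 = 5.164 in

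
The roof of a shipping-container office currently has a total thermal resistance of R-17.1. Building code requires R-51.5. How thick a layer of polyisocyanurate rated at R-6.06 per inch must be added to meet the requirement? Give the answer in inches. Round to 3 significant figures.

5.68 in

ΔR = 51.5 − 17.1 = 34.4 ft²·°F·h/BTU
L = ΔR / (R/in) = 34.4/6.06 = 5.677 in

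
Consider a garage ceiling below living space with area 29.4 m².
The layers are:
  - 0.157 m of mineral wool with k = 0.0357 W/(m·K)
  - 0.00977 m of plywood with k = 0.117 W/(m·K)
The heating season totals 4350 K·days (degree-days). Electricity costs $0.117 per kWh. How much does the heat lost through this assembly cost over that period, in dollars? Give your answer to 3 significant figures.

0.157/0.0357 = 4.398
0.00977/0.117 = 0.0835
R_total = 4.398 + 0.0835 = 4.481 m²·K/W
E = A × HDD × 24 / R / 1000 = 29.4 × 4350 × 24 / 4.481 / 1000 = 684.9 kWh
Cost = 684.9 × 0.117 = $80.14

80.1 dollars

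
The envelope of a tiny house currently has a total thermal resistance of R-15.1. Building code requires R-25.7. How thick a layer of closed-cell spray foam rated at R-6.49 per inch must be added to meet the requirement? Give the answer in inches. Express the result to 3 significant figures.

ΔR = 25.7 − 15.1 = 10.6 ft²·°F·h/BTU
L = ΔR / (R/in) = 10.6/6.49 = 1.633 in

1.63 in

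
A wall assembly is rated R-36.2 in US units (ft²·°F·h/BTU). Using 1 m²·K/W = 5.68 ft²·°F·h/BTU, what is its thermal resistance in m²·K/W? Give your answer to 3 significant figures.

R_SI = 36.2/5.68 = 6.373

6.37 m²·K/W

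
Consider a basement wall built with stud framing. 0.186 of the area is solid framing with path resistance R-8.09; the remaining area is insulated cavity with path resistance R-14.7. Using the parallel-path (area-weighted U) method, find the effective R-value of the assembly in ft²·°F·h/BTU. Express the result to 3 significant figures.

12.8 ft²·°F·h/BTU

U_eff = 0.814/14.7 + 0.186/8.09 = 0.05537 + 0.02299 = 0.07837
R_eff = 1/U_eff = 12.76 ft²·°F·h/BTU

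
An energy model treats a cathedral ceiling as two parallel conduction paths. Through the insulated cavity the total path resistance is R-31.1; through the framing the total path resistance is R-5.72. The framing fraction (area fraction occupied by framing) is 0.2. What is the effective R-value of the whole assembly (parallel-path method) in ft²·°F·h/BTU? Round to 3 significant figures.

16.5 ft²·°F·h/BTU

U_eff = 0.8/31.1 + 0.2/5.72 = 0.02572 + 0.03497 = 0.06069
R_eff = 1/U_eff = 16.48 ft²·°F·h/BTU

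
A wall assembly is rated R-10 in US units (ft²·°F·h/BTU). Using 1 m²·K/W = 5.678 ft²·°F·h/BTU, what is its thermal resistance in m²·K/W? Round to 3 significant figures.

1.76 m²·K/W

R_SI = 10/5.678 = 1.761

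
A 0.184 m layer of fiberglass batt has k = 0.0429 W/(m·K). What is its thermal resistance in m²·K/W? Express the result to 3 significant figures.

R = L/k = 0.184/0.0429 = 4.289 m²·K/W

4.29 m²·K/W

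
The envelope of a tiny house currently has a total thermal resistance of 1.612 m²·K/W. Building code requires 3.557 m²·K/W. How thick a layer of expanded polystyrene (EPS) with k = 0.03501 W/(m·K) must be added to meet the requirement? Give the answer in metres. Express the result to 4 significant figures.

0.06809 m

ΔR = 3.557 − 1.612 = 1.945 m²·K/W
L = ΔR × k = 1.945 × 0.03501 = 0.068094 m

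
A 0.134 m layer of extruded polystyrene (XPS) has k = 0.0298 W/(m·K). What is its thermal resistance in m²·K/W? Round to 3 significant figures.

4.50 m²·K/W

R = L/k = 0.134/0.0298 = 4.497 m²·K/W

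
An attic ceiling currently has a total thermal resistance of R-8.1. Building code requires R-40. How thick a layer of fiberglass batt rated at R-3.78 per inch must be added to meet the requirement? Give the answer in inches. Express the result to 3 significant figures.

ΔR = 40 − 8.1 = 31.9 ft²·°F·h/BTU
L = ΔR / (R/in) = 31.9/3.78 = 8.439 in

8.44 in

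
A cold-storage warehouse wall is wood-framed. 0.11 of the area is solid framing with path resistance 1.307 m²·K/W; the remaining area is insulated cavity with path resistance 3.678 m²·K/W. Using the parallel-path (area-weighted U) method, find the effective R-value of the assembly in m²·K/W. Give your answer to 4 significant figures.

U_eff = 0.89/3.678 + 0.11/1.307 = 0.24198 + 0.084162 = 0.32614
R_eff = 1/U_eff = 3.0662 m²·K/W

3.066 m²·K/W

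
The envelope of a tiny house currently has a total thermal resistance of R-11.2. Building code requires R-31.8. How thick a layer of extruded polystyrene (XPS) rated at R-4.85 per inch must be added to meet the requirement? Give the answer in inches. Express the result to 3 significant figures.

ΔR = 31.8 − 11.2 = 20.6 ft²·°F·h/BTU
L = ΔR / (R/in) = 20.6/4.85 = 4.247 in

4.25 in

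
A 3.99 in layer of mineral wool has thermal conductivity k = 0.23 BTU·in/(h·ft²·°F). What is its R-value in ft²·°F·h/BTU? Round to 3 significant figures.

R = L/k = 3.99/0.23 = 17.35 ft²·°F·h/BTU

17.3 ft²·°F·h/BTU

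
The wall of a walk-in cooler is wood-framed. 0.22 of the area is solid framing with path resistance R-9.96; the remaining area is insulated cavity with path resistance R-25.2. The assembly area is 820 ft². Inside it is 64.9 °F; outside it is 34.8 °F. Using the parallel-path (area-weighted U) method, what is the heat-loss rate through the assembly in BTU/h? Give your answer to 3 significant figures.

U_eff = 0.78/25.2 + 0.22/9.96 = 0.03095 + 0.02209 = 0.05304
R_eff = 1/U_eff = 18.85 ft²·°F·h/BTU
Q = 820 × (64.9 − 34.8) / 18.85 = 1309 BTU/h

1310 BTU/h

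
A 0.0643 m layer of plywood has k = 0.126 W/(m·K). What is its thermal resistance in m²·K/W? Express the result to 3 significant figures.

0.510 m²·K/W

R = L/k = 0.0643/0.126 = 0.5103 m²·K/W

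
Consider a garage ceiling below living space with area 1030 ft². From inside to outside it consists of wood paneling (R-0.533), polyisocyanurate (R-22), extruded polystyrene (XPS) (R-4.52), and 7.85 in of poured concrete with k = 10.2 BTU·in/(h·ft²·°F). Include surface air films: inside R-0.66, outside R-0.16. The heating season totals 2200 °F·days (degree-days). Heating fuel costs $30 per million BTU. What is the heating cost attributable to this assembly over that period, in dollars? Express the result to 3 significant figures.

7.85/10.2 = 0.7696
R_total = 0.66 + 0.533 + 22 + 4.52 + 0.7696 + 0.16 = 28.64 ft²·°F·h/BTU
E = A × HDD × 24 / R = 1030 × 2200 × 24 / 28.64 = 1899000 BTU
Cost = 1899000/10⁶ × 30 = $56.96

57.0 dollars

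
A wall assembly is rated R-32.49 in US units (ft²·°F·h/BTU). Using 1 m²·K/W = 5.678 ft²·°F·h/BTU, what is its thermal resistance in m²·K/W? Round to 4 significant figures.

5.722 m²·K/W

R_SI = 32.49/5.678 = 5.7221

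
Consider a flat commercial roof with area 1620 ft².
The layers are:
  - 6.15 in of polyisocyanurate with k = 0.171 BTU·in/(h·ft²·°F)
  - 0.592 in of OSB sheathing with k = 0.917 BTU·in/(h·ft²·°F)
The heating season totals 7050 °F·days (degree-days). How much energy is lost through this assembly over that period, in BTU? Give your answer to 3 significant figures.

6.15/0.171 = 35.96
0.592/0.917 = 0.6456
R_total = 35.96 + 0.6456 = 36.61 ft²·°F·h/BTU
E = A × HDD × 24 / R = 1620 × 7050 × 24 / 36.61 = 7487000 BTU

7490000 BTU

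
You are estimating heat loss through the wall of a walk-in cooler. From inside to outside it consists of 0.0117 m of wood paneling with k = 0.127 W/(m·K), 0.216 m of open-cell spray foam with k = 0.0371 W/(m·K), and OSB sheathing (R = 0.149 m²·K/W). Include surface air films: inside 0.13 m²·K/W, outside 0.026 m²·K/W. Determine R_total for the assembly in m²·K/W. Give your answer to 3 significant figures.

0.0117/0.127 = 0.09213
0.216/0.0371 = 5.822
R_total = 0.13 + 0.09213 + 5.822 + 0.149 + 0.026 = 6.219 m²·K/W

6.22 m²·K/W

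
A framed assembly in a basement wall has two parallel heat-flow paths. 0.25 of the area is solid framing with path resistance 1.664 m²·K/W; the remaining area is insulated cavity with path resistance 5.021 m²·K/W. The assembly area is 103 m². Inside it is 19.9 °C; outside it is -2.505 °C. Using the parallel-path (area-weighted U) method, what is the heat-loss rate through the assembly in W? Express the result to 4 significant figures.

U_eff = 0.75/5.021 + 0.25/1.664 = 0.14937 + 0.15024 = 0.29961
R_eff = 1/U_eff = 3.3376 m²·K/W
Q = 103 × (19.9 − (-2.505)) / 3.3376 = 691.42 W

691.4 W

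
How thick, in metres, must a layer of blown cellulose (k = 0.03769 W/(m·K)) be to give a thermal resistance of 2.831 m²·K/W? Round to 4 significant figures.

0.1067 m

L = R·k = 2.831 × 0.03769 = 0.1067 m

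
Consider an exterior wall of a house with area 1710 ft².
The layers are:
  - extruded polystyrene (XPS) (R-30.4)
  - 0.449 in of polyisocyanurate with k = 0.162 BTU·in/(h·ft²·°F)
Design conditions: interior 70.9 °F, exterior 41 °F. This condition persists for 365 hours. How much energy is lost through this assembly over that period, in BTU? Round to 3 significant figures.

0.449/0.162 = 2.772
R_total = 30.4 + 2.772 = 33.17 ft²·°F·h/BTU
Q = 1710 × (70.9 − 41) / 33.17 = 1541 BTU/h
E = 1541 × 365 = 562600 BTU

563000 BTU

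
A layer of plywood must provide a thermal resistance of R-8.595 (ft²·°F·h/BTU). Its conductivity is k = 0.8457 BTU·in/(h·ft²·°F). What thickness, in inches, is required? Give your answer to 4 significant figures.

7.269 in

L = R × k = 8.595 × 0.8457 = 7.2688 in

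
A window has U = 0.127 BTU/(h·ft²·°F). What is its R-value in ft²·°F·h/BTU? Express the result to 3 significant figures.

7.87 ft²·°F·h/BTU

R = 1/U = 1/0.127 = 7.874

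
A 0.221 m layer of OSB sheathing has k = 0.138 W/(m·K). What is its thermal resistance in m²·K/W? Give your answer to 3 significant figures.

1.60 m²·K/W

R = L/k = 0.221/0.138 = 1.601 m²·K/W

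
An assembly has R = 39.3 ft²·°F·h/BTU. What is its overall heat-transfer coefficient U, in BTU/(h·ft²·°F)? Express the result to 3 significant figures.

0.0254 BTU/(h·ft²·°F)

U = 1/R = 1/39.3 = 0.02545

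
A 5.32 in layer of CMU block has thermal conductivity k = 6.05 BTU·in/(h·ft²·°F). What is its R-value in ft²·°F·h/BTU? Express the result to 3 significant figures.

R = L/k = 5.32/6.05 = 0.8793 ft²·°F·h/BTU

0.879 ft²·°F·h/BTU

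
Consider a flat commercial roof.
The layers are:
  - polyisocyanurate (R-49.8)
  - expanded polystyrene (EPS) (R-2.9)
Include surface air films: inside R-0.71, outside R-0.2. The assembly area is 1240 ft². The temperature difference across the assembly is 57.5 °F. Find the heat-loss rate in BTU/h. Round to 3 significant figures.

1330 BTU/h

R_total = 0.71 + 49.8 + 2.9 + 0.2 = 53.61 ft²·°F·h/BTU
Q = A·ΔT/R = 1240 × 57.5 / 53.61 = 1330 BTU/h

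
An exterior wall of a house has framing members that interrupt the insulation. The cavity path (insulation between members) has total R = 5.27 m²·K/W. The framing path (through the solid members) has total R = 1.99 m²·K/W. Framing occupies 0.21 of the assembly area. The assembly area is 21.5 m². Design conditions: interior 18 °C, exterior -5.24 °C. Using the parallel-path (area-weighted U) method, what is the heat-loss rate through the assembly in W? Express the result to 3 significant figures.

128 W

U_eff = 0.79/5.27 + 0.21/1.99 = 0.1499 + 0.1055 = 0.2554
R_eff = 1/U_eff = 3.915 m²·K/W
Q = 21.5 × (18 − (-5.24)) / 3.915 = 127.6 W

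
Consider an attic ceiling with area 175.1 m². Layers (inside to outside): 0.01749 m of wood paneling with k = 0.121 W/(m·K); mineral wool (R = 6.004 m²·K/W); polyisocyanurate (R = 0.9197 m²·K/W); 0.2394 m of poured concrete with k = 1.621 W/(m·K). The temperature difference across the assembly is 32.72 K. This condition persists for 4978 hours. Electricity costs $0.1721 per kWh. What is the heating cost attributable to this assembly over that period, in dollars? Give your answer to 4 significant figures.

0.01749/0.121 = 0.14455
0.2394/1.621 = 0.14769
R_total = 0.14455 + 6.004 + 0.9197 + 0.14769 = 7.2159 m²·K/W
Q = 175.1 × 32.72 / 7.2159 = 793.98 W
E = 793.98 W × 4978 h / 1000 = 3952.4 kWh
Cost = 3952.4 × 0.1721 = $680.21

680.2 dollars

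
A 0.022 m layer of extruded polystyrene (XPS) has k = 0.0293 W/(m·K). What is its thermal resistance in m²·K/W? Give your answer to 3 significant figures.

0.751 m²·K/W

R = L/k = 0.022/0.0293 = 0.7509 m²·K/W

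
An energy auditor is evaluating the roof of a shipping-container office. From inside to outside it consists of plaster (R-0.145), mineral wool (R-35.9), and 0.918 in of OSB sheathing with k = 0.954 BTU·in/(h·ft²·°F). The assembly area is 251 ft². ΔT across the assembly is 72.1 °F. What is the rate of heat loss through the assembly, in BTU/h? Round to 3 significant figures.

0.918/0.954 = 0.9623
R_total = 0.145 + 35.9 + 0.9623 = 37.01 ft²·°F·h/BTU
Q = A·ΔT/R = 251 × 72.1 / 37.01 = 489 BTU/h

489 BTU/h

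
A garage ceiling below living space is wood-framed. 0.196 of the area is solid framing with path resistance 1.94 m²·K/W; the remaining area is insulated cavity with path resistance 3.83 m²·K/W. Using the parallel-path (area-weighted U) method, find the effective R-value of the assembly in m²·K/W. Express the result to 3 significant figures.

3.22 m²·K/W

U_eff = 0.804/3.83 + 0.196/1.94 = 0.2099 + 0.101 = 0.311
R_eff = 1/U_eff = 3.216 m²·K/W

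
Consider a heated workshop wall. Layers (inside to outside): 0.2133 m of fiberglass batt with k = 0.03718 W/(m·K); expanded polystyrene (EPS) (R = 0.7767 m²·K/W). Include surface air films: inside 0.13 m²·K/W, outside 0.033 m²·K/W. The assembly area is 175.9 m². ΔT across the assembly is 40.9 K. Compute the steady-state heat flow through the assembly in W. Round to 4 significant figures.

1078 W

0.2133/0.03718 = 5.737
R_total = 0.13 + 5.737 + 0.7767 + 0.033 = 6.6767 m²·K/W
Q = A·ΔT/R = 175.9 × 40.9 / 6.6767 = 1077.5 W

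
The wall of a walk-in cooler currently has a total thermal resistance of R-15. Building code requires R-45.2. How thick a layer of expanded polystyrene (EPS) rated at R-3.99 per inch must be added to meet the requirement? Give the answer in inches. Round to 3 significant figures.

ΔR = 45.2 − 15 = 30.2 ft²·°F·h/BTU
L = ΔR / (R/in) = 30.2/3.99 = 7.569 in

7.57 in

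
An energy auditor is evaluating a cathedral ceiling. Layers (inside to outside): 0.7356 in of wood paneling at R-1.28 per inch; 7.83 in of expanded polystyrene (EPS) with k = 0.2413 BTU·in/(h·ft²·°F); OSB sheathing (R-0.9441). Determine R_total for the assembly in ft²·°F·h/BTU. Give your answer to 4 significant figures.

0.7356 × 1.28 = 0.94157
7.83/0.2413 = 32.449
R_total = 0.94157 + 32.449 + 0.9441 = 34.335 ft²·°F·h/BTU

34.33 ft²·°F·h/BTU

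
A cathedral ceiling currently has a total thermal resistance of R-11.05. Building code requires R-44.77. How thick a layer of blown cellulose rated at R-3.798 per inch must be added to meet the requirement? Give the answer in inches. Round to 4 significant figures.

ΔR = 44.77 − 11.05 = 33.72 ft²·°F·h/BTU
L = ΔR / (R/in) = 33.72/3.798 = 8.8784 in

8.878 in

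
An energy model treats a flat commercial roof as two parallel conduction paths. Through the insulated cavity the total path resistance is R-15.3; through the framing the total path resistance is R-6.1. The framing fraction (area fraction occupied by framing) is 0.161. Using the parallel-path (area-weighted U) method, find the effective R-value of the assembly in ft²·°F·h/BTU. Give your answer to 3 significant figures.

U_eff = 0.839/15.3 + 0.161/6.1 = 0.05484 + 0.02639 = 0.08123
R_eff = 1/U_eff = 12.31 ft²·°F·h/BTU

12.3 ft²·°F·h/BTU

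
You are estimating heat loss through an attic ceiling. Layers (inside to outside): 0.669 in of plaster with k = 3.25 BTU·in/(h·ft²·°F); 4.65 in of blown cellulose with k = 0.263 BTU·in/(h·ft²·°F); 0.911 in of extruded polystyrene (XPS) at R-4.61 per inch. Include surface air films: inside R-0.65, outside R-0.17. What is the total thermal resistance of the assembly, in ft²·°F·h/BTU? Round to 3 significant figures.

0.669/3.25 = 0.2058
4.65/0.263 = 17.68
0.911 × 4.61 = 4.2
R_total = 0.65 + 0.2058 + 17.68 + 4.2 + 0.17 = 22.91 ft²·°F·h/BTU

22.9 ft²·°F·h/BTU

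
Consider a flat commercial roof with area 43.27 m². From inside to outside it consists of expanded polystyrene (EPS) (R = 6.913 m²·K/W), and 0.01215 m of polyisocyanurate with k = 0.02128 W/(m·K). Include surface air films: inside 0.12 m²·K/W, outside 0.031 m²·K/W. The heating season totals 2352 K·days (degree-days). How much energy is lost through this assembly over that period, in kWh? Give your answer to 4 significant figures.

319.9 kWh

0.01215/0.02128 = 0.57096
R_total = 0.12 + 6.913 + 0.57096 + 0.031 = 7.635 m²·K/W
E = A × HDD × 24 / R / 1000 = 43.27 × 2352 × 24 / 7.635 / 1000 = 319.91 kWh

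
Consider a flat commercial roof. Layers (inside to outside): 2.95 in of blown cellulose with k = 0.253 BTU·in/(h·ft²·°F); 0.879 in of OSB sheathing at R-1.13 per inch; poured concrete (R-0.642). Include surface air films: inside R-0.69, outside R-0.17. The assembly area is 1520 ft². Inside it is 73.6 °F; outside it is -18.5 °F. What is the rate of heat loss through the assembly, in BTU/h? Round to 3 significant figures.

2.95/0.253 = 11.66
0.879 × 1.13 = 0.9933
R_total = 0.69 + 11.66 + 0.9933 + 0.642 + 0.17 = 14.16 ft²·°F·h/BTU
Q = A·ΔT/R = 1520 × (73.6 − (-18.5)) / 14.16 = 9890 BTU/h

9890 BTU/h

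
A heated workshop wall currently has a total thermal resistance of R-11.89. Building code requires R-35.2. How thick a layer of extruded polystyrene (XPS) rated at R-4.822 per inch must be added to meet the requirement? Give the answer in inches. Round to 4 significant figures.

4.834 in

ΔR = 35.2 − 11.89 = 23.31 ft²·°F·h/BTU
L = ΔR / (R/in) = 23.31/4.822 = 4.8341 in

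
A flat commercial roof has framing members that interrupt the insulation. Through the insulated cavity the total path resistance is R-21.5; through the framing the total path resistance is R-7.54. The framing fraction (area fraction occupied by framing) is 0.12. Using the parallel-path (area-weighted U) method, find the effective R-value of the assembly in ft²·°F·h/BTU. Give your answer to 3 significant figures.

U_eff = 0.88/21.5 + 0.12/7.54 = 0.04093 + 0.01592 = 0.05685
R_eff = 1/U_eff = 17.59 ft²·°F·h/BTU

17.6 ft²·°F·h/BTU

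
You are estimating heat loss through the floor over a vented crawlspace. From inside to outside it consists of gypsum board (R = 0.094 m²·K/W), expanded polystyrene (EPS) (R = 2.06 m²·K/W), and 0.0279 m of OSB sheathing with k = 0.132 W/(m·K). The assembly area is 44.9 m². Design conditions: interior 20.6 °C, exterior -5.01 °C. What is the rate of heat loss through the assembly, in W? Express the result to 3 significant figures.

486 W

0.0279/0.132 = 0.2114
R_total = 0.094 + 2.06 + 0.2114 = 2.365 m²·K/W
Q = A·ΔT/R = 44.9 × (20.6 − (-5.01)) / 2.365 = 486.1 W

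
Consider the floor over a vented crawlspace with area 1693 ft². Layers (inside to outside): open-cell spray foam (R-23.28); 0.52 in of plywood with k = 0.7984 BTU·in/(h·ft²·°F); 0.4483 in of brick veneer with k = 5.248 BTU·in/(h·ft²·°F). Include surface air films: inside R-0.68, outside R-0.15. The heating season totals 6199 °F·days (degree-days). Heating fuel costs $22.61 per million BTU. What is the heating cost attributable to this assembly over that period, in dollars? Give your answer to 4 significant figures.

229.2 dollars

0.52/0.7984 = 0.6513
0.4483/5.248 = 0.085423
R_total = 0.68 + 23.28 + 0.6513 + 0.085423 + 0.15 = 24.847 ft²·°F·h/BTU
E = A × HDD × 24 / R = 1693 × 6199 × 24 / 24.847 = 10137000 BTU
Cost = 10137000/10⁶ × 22.61 = $229.2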